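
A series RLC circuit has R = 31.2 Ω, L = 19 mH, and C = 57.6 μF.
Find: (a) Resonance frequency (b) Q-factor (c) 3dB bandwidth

Step 1 — Resonance: ω₀ = 1/√(LC) = 1/√(0.019·5.76e-05) = 955.9 rad/s.
Step 2 — f₀ = ω₀/(2π) = 152.1 Hz.
Step 3 — Series Q: Q = ω₀L/R = 955.9·0.019/31.2 = 0.5821.
Step 4 — Bandwidth: Δω = ω₀/Q = 1642 rad/s; BW = Δω/(2π) = 261.3 Hz.

(a) f₀ = 152.1 Hz  (b) Q = 0.5821  (c) BW = 261.3 Hz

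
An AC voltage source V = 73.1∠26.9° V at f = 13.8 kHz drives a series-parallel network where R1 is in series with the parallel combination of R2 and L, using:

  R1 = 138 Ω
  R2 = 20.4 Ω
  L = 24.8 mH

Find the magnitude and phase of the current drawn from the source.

Step 1 — Angular frequency: ω = 2π·f = 2π·1.38e+04 = 8.671e+04 rad/s.
Step 2 — Component impedances:
  R1: Z = R = 138 Ω
  R2: Z = R = 20.4 Ω
  L: Z = jωL = j·8.671e+04·0.0248 = 0 + j2150 Ω
Step 3 — Parallel branch: R2 || L = 1/(1/R2 + 1/L) = 20.4 + j0.1935 Ω.
Step 4 — Series with R1: Z_total = R1 + (R2 || L) = 158.4 + j0.1935 Ω = 158.4∠0.1° Ω.
Step 5 — Source phasor: V = 73.1∠26.9° V = 65.19 + j33.07 V.
Step 6 — Ohm's law: I = V / Z_total = (65.19 + j33.07) / (158.4 + j0.1935) = 0.4118 + j0.2083 A.
Step 7 — Convert to polar: |I| = 0.4615 A, ∠I = 26.8°.

I = 0.4615∠26.8° A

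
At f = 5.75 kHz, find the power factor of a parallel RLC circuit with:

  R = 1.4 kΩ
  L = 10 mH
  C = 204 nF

Step 1 — Angular frequency: ω = 2π·f = 2π·5750 = 3.613e+04 rad/s.
Step 2 — Component impedances:
  R: Z = R = 1400 Ω
  L: Z = jωL = j·3.613e+04·0.01 = 0 + j361.3 Ω
  C: Z = 1/(jωC) = -j/(ω·C) = 0 - j135.7 Ω
Step 3 — Parallel combination: 1/Z_total = 1/R + 1/L + 1/C; Z_total = 32.93 - j212.2 Ω = 214.7∠-81.2° Ω.
Step 4 — Power factor: PF = cos(φ) = Re(Z)/|Z| = 32.93/214.7 = 0.1534.
Step 5 — Type: Im(Z) = -212.2 ⇒ leading (phase φ = -81.2°).

PF = 0.1534 (leading, φ = -81.2°)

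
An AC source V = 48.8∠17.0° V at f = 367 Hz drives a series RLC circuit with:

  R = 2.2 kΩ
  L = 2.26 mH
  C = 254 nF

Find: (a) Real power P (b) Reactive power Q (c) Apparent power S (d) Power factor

Step 1 — Angular frequency: ω = 2π·f = 2π·367 = 2306 rad/s.
Step 2 — Component impedances:
  R: Z = R = 2200 Ω
  L: Z = jωL = j·2306·0.00226 = 0 + j5.211 Ω
  C: Z = 1/(jωC) = -j/(ω·C) = 0 - j1707 Ω
Step 3 — Series combination: Z_total = R + L + C = 2200 - j1702 Ω = 2782∠-37.7° Ω.
Step 4 — Source phasor: V = 48.8∠17.0° V = 46.67 + j14.27 V.
Step 5 — Current: I = V / Z = 0.01013 + j0.01432 A = 0.01754∠54.7° A.
Step 6 — Complex power: S = V·I* = 0.6771 - j0.5239 VA.
Step 7 — Real power: P = Re(S) = 0.6771 W.
Step 8 — Reactive power: Q = Im(S) = -0.5239 VAR.
Step 9 — Apparent power: |S| = 0.8561 VA.
Step 10 — Power factor: PF = P/|S| = 0.7909 (leading).

(a) P = 0.6771 W  (b) Q = -0.5239 VAR  (c) S = 0.8561 VA  (d) PF = 0.7909 (leading)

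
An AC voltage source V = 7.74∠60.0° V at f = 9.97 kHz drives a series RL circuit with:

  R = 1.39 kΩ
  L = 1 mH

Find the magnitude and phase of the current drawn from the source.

Step 1 — Angular frequency: ω = 2π·f = 2π·9970 = 6.264e+04 rad/s.
Step 2 — Component impedances:
  R: Z = R = 1390 Ω
  L: Z = jωL = j·6.264e+04·0.001 = 0 + j62.64 Ω
Step 3 — Series combination: Z_total = R + L = 1390 + j62.64 Ω = 1391∠2.6° Ω.
Step 4 — Source phasor: V = 7.74∠60.0° V = 3.87 + j6.703 V.
Step 5 — Ohm's law: I = V / Z_total = (3.87 + j6.703) / (1390 + j62.64) = 0.002995 + j0.004687 A.
Step 6 — Convert to polar: |I| = 0.005563 A, ∠I = 57.4°.

I = 0.005563∠57.4° A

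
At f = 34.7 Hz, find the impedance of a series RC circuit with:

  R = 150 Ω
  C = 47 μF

Step 1 — Angular frequency: ω = 2π·f = 2π·34.7 = 218 rad/s.
Step 2 — Component impedances:
  R: Z = R = 150 Ω
  C: Z = 1/(jωC) = -j/(ω·C) = 0 - j97.59 Ω
Step 3 — Series combination: Z_total = R + C = 150 - j97.59 Ω = 179∠-33.0° Ω.

Z = 150 - j97.59 Ω = 179∠-33.0° Ω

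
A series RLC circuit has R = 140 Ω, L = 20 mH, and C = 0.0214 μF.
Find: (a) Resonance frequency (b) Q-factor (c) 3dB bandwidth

Step 1 — Resonance: ω₀ = 1/√(LC) = 1/√(0.02·2.14e-08) = 4.834e+04 rad/s.
Step 2 — f₀ = ω₀/(2π) = 7693 Hz.
Step 3 — Series Q: Q = ω₀L/R = 4.834e+04·0.02/140 = 6.905.
Step 4 — Bandwidth: Δω = ω₀/Q = 7000 rad/s; BW = Δω/(2π) = 1114 Hz.

(a) f₀ = 7693 Hz  (b) Q = 6.905  (c) BW = 1114 Hz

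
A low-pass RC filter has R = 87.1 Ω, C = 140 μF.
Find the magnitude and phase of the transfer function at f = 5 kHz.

Step 1 — Angular frequency: ω = 2π·5000 = 3.142e+04 rad/s.
Step 2 — Transfer function: H(jω) = 1/(1 + jωRC).
Step 3 — Denominator: 1 + jωRC = 1 + j·3.142e+04·87.1·0.00014 = 1 + j383.1.
Step 4 — H = 6.814e-06 - j0.00261.
Step 5 — Magnitude: |H| = 0.00261 (-51.7 dB); phase: φ = -89.9°.

|H| = 0.00261 (-51.7 dB), φ = -89.9°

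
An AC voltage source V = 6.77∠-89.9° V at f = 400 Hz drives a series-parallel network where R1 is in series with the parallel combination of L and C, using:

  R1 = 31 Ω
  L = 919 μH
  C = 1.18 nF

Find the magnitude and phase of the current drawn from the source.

Step 1 — Angular frequency: ω = 2π·f = 2π·400 = 2513 rad/s.
Step 2 — Component impedances:
  R1: Z = R = 31 Ω
  L: Z = jωL = j·2513·0.000919 = 0 + j2.31 Ω
  C: Z = 1/(jωC) = -j/(ω·C) = 0 - j3.372e+05 Ω
Step 3 — Parallel branch: L || C = 1/(1/L + 1/C) = 0 + j2.31 Ω.
Step 4 — Series with R1: Z_total = R1 + (L || C) = 31 + j2.31 Ω = 31.09∠4.3° Ω.
Step 5 — Source phasor: V = 6.77∠-89.9° V = 0.01182 - j6.77 V.
Step 6 — Ohm's law: I = V / Z_total = (0.01182 - j6.77) / (31 + j2.31) = -0.0158 - j0.2172 A.
Step 7 — Convert to polar: |I| = 0.2178 A, ∠I = -94.2°.

I = 0.2178∠-94.2° A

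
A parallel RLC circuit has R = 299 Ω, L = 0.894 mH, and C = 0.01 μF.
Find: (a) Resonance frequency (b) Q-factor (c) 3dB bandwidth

Step 1 — Resonance: ω₀ = 1/√(LC) = 1/√(0.000894·1e-08) = 3.345e+05 rad/s.
Step 2 — f₀ = ω₀/(2π) = 5.323e+04 Hz.
Step 3 — Parallel Q: Q = R/(ω₀L) = 299/(3.345e+05·0.000894) = 1.
Step 4 — Bandwidth: Δω = ω₀/Q = 3.344e+05 rad/s; BW = Δω/(2π) = 5.323e+04 Hz.

(a) f₀ = 5.323e+04 Hz  (b) Q = 1  (c) BW = 5.323e+04 Hz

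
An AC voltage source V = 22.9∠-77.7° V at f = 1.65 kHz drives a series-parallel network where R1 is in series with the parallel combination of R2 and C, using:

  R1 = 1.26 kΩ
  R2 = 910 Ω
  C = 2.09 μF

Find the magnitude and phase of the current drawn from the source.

Step 1 — Angular frequency: ω = 2π·f = 2π·1650 = 1.037e+04 rad/s.
Step 2 — Component impedances:
  R1: Z = R = 1260 Ω
  R2: Z = R = 910 Ω
  C: Z = 1/(jωC) = -j/(ω·C) = 0 - j46.15 Ω
Step 3 — Parallel branch: R2 || C = 1/(1/R2 + 1/C) = 2.335 - j46.03 Ω.
Step 4 — Series with R1: Z_total = R1 + (R2 || C) = 1262 - j46.03 Ω = 1263∠-2.1° Ω.
Step 5 — Source phasor: V = 22.9∠-77.7° V = 4.878 - j22.37 V.
Step 6 — Ohm's law: I = V / Z_total = (4.878 - j22.37) / (1262 - j46.03) = 0.004505 - j0.01756 A.
Step 7 — Convert to polar: |I| = 0.01813 A, ∠I = -75.6°.

I = 0.01813∠-75.6° A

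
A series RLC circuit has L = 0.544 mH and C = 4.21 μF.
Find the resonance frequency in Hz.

Step 1 — Resonance condition Im(Z)=0 gives ω₀ = 1/√(LC).
Step 2 — ω₀ = 1/√(0.000544·4.21e-06) = 2.09e+04 rad/s.
Step 3 — f₀ = ω₀/(2π) = 3326 Hz.

f₀ = 3326 Hz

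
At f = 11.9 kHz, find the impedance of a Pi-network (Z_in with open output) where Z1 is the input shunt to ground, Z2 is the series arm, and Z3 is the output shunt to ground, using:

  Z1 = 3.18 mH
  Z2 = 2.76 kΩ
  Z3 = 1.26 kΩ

Step 1 — Angular frequency: ω = 2π·f = 2π·1.19e+04 = 7.477e+04 rad/s.
Step 2 — Component impedances:
  Z1: Z = jωL = j·7.477e+04·0.00318 = 0 + j237.8 Ω
  Z2: Z = R = 2760 Ω
  Z3: Z = R = 1260 Ω
Step 3 — With open output, the series arm Z2 and the output shunt Z3 appear in series to ground: Z2 + Z3 = 4020 Ω.
Step 4 — Parallel with input shunt Z1: Z_in = Z1 || (Z2 + Z3) = 14.01 + j236.9 Ω = 237.4∠86.6° Ω.

Z = 14.01 + j236.9 Ω = 237.4∠86.6° Ω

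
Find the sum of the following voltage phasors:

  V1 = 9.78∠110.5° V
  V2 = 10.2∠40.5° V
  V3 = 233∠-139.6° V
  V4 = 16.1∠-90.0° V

Step 1 — Convert each phasor to rectangular form:
  V1 = 9.78·(cos(110.5°) + j·sin(110.5°)) = -3.425 + j9.161 V
  V2 = 10.2·(cos(40.5°) + j·sin(40.5°)) = 7.756 + j6.624 V
  V3 = 233·(cos(-139.6°) + j·sin(-139.6°)) = -177.4 - j151 V
  V4 = 16.1·(cos(-90.0°) + j·sin(-90.0°)) = 0 - j16.1 V
Step 2 — Sum components: V_total = -173.1 - j151.3 V.
Step 3 — Convert to polar: |V_total| = 229.9 V, ∠V_total = -138.8°.

V_total = 229.9∠-138.8° V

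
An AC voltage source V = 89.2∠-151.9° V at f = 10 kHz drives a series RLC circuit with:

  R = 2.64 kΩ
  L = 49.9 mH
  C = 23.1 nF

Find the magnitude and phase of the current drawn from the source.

Step 1 — Angular frequency: ω = 2π·f = 2π·1e+04 = 6.283e+04 rad/s.
Step 2 — Component impedances:
  R: Z = R = 2640 Ω
  L: Z = jωL = j·6.283e+04·0.0499 = 0 + j3135 Ω
  C: Z = 1/(jωC) = -j/(ω·C) = 0 - j689 Ω
Step 3 — Series combination: Z_total = R + L + C = 2640 + j2446 Ω = 3599∠42.8° Ω.
Step 4 — Source phasor: V = 89.2∠-151.9° V = -78.69 - j42.01 V.
Step 5 — Ohm's law: I = V / Z_total = (-78.69 - j42.01) / (2640 + j2446) = -0.02397 + j0.006297 A.
Step 6 — Convert to polar: |I| = 0.02478 A, ∠I = 165.3°.

I = 0.02478∠165.3° A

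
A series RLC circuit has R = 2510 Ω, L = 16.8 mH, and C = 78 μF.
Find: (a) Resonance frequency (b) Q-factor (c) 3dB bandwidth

Step 1 — Resonance condition Im(Z)=0 gives ω₀ = 1/√(LC).
Step 2 — ω₀ = 1/√(0.0168·7.8e-05) = 873.6 rad/s.
Step 3 — f₀ = ω₀/(2π) = 139 Hz.
Step 4 — Series Q: Q = ω₀L/R = 873.6·0.0168/2510 = 0.005847.
Step 5 — 3dB bandwidth: Δω = ω₀/Q = 1.494e+05 rad/s; BW = Δω/(2π) = 2.378e+04 Hz.

(a) f₀ = 139 Hz  (b) Q = 0.005847  (c) BW = 2.378e+04 Hz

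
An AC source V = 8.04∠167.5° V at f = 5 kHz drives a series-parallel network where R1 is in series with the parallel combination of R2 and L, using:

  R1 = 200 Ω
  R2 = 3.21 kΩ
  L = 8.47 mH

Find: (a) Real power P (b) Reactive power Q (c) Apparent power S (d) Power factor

Step 1 — Angular frequency: ω = 2π·f = 2π·5000 = 3.142e+04 rad/s.
Step 2 — Component impedances:
  R1: Z = R = 200 Ω
  R2: Z = R = 3210 Ω
  L: Z = jωL = j·3.142e+04·0.00847 = 0 + j266.1 Ω
Step 3 — Parallel branch: R2 || L = 1/(1/R2 + 1/L) = 21.91 + j264.3 Ω.
Step 4 — Series with R1: Z_total = R1 + (R2 || L) = 221.9 + j264.3 Ω = 345.1∠50.0° Ω.
Step 5 — Source phasor: V = 8.04∠167.5° V = -7.849 + j1.74 V.
Step 6 — Current: I = V / Z = -0.01077 + j0.02066 A = 0.0233∠117.5° A.
Step 7 — Complex power: S = V·I* = 0.1205 + j0.1435 VA.
Step 8 — Real power: P = Re(S) = 0.1205 W.
Step 9 — Reactive power: Q = Im(S) = 0.1435 VAR.
Step 10 — Apparent power: |S| = 0.1873 VA.
Step 11 — Power factor: PF = P/|S| = 0.643 (lagging).

(a) P = 0.1205 W  (b) Q = 0.1435 VAR  (c) S = 0.1873 VA  (d) PF = 0.643 (lagging)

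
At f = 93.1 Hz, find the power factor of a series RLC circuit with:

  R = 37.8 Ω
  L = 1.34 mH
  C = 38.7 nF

Step 1 — Angular frequency: ω = 2π·f = 2π·93.1 = 585 rad/s.
Step 2 — Component impedances:
  R: Z = R = 37.8 Ω
  L: Z = jωL = j·585·0.00134 = 0 + j0.7839 Ω
  C: Z = 1/(jωC) = -j/(ω·C) = 0 - j4.417e+04 Ω
Step 3 — Series combination: Z_total = R + L + C = 37.8 - j4.417e+04 Ω = 4.417e+04∠-90.0° Ω.
Step 4 — Power factor: PF = cos(φ) = Re(Z)/|Z| = 37.8/44172 = 0.0008557.
Step 5 — Type: Im(Z) = -4.417e+04 ⇒ leading (phase φ = -90.0°).

PF = 0.0008557 (leading, φ = -90.0°)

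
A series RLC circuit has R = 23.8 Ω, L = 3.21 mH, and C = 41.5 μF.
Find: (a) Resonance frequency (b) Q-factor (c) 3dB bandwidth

Step 1 — Resonance: ω₀ = 1/√(LC) = 1/√(0.00321·4.15e-05) = 2740 rad/s.
Step 2 — f₀ = ω₀/(2π) = 436.1 Hz.
Step 3 — Series Q: Q = ω₀L/R = 2740·0.00321/23.8 = 0.3695.
Step 4 — Bandwidth: Δω = ω₀/Q = 7414 rad/s; BW = Δω/(2π) = 1180 Hz.

(a) f₀ = 436.1 Hz  (b) Q = 0.3695  (c) BW = 1180 Hz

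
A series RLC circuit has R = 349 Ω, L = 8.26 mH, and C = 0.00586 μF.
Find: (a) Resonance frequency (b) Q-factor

Step 1 — Resonance condition Im(Z)=0 gives ω₀ = 1/√(LC).
Step 2 — ω₀ = 1/√(0.00826·5.86e-09) = 1.437e+05 rad/s.
Step 3 — f₀ = ω₀/(2π) = 2.288e+04 Hz.
Step 4 — Series Q: Q = ω₀L/R = 1.437e+05·0.00826/349 = 3.402.

(a) f₀ = 2.288e+04 Hz  (b) Q = 3.402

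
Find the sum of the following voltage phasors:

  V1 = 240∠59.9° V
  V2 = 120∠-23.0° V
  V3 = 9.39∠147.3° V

Step 1 — Convert each phasor to rectangular form:
  V1 = 240·(cos(59.9°) + j·sin(59.9°)) = 120.4 + j207.6 V
  V2 = 120·(cos(-23.0°) + j·sin(-23.0°)) = 110.5 - j46.89 V
  V3 = 9.39·(cos(147.3°) + j·sin(147.3°)) = -7.902 + j5.073 V
Step 2 — Sum components: V_total = 222.9 + j165.8 V.
Step 3 — Convert to polar: |V_total| = 277.8 V, ∠V_total = 36.6°.

V_total = 277.8∠36.6° V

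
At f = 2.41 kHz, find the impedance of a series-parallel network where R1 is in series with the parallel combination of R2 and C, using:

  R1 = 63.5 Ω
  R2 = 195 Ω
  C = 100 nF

Step 1 — Angular frequency: ω = 2π·f = 2π·2410 = 1.514e+04 rad/s.
Step 2 — Component impedances:
  R1: Z = R = 63.5 Ω
  R2: Z = R = 195 Ω
  C: Z = 1/(jωC) = -j/(ω·C) = 0 - j660.4 Ω
Step 3 — Parallel branch: R2 || C = 1/(1/R2 + 1/C) = 179.4 - j52.96 Ω.
Step 4 — Series with R1: Z_total = R1 + (R2 || C) = 242.9 - j52.96 Ω = 248.6∠-12.3° Ω.

Z = 242.9 - j52.96 Ω = 248.6∠-12.3° Ω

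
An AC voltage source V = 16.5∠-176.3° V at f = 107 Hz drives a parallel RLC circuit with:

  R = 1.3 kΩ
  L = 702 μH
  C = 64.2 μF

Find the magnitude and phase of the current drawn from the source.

Step 1 — Angular frequency: ω = 2π·f = 2π·107 = 672.3 rad/s.
Step 2 — Component impedances:
  R: Z = R = 1300 Ω
  L: Z = jωL = j·672.3·0.000702 = 0 + j0.472 Ω
  C: Z = 1/(jωC) = -j/(ω·C) = 0 - j23.17 Ω
Step 3 — Parallel combination: 1/Z_total = 1/R + 1/L + 1/C; Z_total = 0.0001785 + j0.4818 Ω = 0.4818∠90.0° Ω.
Step 4 — Source phasor: V = 16.5∠-176.3° V = -16.47 - j1.065 V.
Step 5 — Ohm's law: I = V / Z_total = (-16.47 - j1.065) / (0.0001785 + j0.4818) = -2.223 + j34.18 A.
Step 6 — Convert to polar: |I| = 34.25 A, ∠I = 93.7°.

I = 34.25∠93.7° A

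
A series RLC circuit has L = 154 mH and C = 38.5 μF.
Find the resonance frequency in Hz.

Step 1 — Resonance condition Im(Z)=0 gives ω₀ = 1/√(LC).
Step 2 — ω₀ = 1/√(0.154·3.85e-05) = 410.7 rad/s.
Step 3 — f₀ = ω₀/(2π) = 65.36 Hz.

f₀ = 65.36 Hz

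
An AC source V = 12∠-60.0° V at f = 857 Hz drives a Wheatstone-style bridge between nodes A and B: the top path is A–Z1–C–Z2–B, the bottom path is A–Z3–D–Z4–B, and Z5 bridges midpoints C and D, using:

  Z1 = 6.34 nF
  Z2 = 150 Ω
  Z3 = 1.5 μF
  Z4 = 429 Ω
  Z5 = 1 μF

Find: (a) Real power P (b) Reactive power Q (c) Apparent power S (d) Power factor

Step 1 — Angular frequency: ω = 2π·f = 2π·857 = 5385 rad/s.
Step 2 — Component impedances:
  Z1: Z = 1/(jωC) = -j/(ω·C) = 0 - j2.929e+04 Ω
  Z2: Z = R = 150 Ω
  Z3: Z = 1/(jωC) = -j/(ω·C) = 0 - j123.8 Ω
  Z4: Z = R = 429 Ω
  Z5: Z = 1/(jωC) = -j/(ω·C) = 0 - j185.7 Ω
Step 3 — Bridge requires nodal analysis (the Z5 bridge couples midpoints C and D, so the two paths cannot be reduced to a simple series/parallel combination). Setting node B to ground and injecting 1 A at node A, the 3-node admittance system at A, C, D solves to V_A = Z_AB = 140.1 - j214.2 Ω = 256∠-56.8° Ω.
Step 4 — Source phasor: V = 12∠-60.0° V = 6 - j10.39 V.
Step 5 — Current: I = V / Z = 0.04681 - j0.002608 A = 0.04688∠-3.2° A.
Step 6 — Complex power: S = V·I* = 0.308 - j0.4708 VA.
Step 7 — Real power: P = Re(S) = 0.308 W.
Step 8 — Reactive power: Q = Im(S) = -0.4708 VAR.
Step 9 — Apparent power: |S| = 0.5626 VA.
Step 10 — Power factor: PF = P/|S| = 0.5474 (leading).

(a) P = 0.308 W  (b) Q = -0.4708 VAR  (c) S = 0.5626 VA  (d) PF = 0.5474 (leading)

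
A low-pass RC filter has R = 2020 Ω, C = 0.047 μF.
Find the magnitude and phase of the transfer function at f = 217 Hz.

Step 1 — Angular frequency: ω = 2π·217 = 1363 rad/s.
Step 2 — Transfer function: H(jω) = 1/(1 + jωRC).
Step 3 — Denominator: 1 + jωRC = 1 + j·1363·2020·4.7e-08 = 1 + j0.1294.
Step 4 — H = 0.9835 - j0.1273.
Step 5 — Magnitude: |H| = 0.9917 (-0.1 dB); phase: φ = -7.4°.

|H| = 0.9917 (-0.1 dB), φ = -7.4°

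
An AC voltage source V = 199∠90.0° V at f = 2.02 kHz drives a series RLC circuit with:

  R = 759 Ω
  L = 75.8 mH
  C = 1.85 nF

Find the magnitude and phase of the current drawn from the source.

Step 1 — Angular frequency: ω = 2π·f = 2π·2020 = 1.269e+04 rad/s.
Step 2 — Component impedances:
  R: Z = R = 759 Ω
  L: Z = jωL = j·1.269e+04·0.0758 = 0 + j962.1 Ω
  C: Z = 1/(jωC) = -j/(ω·C) = 0 - j4.259e+04 Ω
Step 3 — Series combination: Z_total = R + L + C = 759 - j4.163e+04 Ω = 4.163e+04∠-89.0° Ω.
Step 4 — Source phasor: V = 199∠90.0° V = 0 + j199 V.
Step 5 — Ohm's law: I = V / Z_total = (0 + j199) / (759 - j4.163e+04) = -0.004779 + j8.714e-05 A.
Step 6 — Convert to polar: |I| = 0.00478 A, ∠I = 179.0°.

I = 0.00478∠179.0° A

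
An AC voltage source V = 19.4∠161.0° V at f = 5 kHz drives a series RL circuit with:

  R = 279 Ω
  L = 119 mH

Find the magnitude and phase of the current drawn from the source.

Step 1 — Angular frequency: ω = 2π·f = 2π·5000 = 3.142e+04 rad/s.
Step 2 — Component impedances:
  R: Z = R = 279 Ω
  L: Z = jωL = j·3.142e+04·0.119 = 0 + j3738 Ω
Step 3 — Series combination: Z_total = R + L = 279 + j3738 Ω = 3749∠85.7° Ω.
Step 4 — Source phasor: V = 19.4∠161.0° V = -18.34 + j6.316 V.
Step 5 — Ohm's law: I = V / Z_total = (-18.34 + j6.316) / (279 + j3738) = 0.001316 + j0.005005 A.
Step 6 — Convert to polar: |I| = 0.005175 A, ∠I = 75.3°.

I = 0.005175∠75.3° A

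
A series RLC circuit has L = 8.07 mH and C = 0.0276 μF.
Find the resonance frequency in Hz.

Step 1 — Resonance condition Im(Z)=0 gives ω₀ = 1/√(LC).
Step 2 — ω₀ = 1/√(0.00807·2.76e-08) = 6.701e+04 rad/s.
Step 3 — f₀ = ω₀/(2π) = 1.066e+04 Hz.

f₀ = 1.066e+04 Hz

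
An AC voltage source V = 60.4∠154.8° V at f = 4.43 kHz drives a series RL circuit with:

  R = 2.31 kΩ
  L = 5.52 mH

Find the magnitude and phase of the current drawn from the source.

Step 1 — Angular frequency: ω = 2π·f = 2π·4430 = 2.783e+04 rad/s.
Step 2 — Component impedances:
  R: Z = R = 2310 Ω
  L: Z = jωL = j·2.783e+04·0.00552 = 0 + j153.6 Ω
Step 3 — Series combination: Z_total = R + L = 2310 + j153.6 Ω = 2315∠3.8° Ω.
Step 4 — Source phasor: V = 60.4∠154.8° V = -54.65 + j25.72 V.
Step 5 — Ohm's law: I = V / Z_total = (-54.65 + j25.72) / (2310 + j153.6) = -0.02282 + j0.01265 A.
Step 6 — Convert to polar: |I| = 0.02609 A, ∠I = 151.0°.

I = 0.02609∠151.0° A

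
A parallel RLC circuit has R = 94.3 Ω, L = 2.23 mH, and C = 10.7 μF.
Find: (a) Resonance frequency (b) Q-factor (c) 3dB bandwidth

Step 1 — Resonance: ω₀ = 1/√(LC) = 1/√(0.00223·1.07e-05) = 6474 rad/s.
Step 2 — f₀ = ω₀/(2π) = 1030 Hz.
Step 3 — Parallel Q: Q = R/(ω₀L) = 94.3/(6474·0.00223) = 6.532.
Step 4 — Bandwidth: Δω = ω₀/Q = 991.1 rad/s; BW = Δω/(2π) = 157.7 Hz.

(a) f₀ = 1030 Hz  (b) Q = 6.532  (c) BW = 157.7 Hz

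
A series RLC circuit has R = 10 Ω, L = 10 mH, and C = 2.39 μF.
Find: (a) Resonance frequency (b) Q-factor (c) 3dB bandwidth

Step 1 — Resonance condition Im(Z)=0 gives ω₀ = 1/√(LC).
Step 2 — ω₀ = 1/√(0.01·2.39e-06) = 6468 rad/s.
Step 3 — f₀ = ω₀/(2π) = 1029 Hz.
Step 4 — Series Q: Q = ω₀L/R = 6468·0.01/10 = 6.468.
Step 5 — 3dB bandwidth: Δω = ω₀/Q = 1000 rad/s; BW = Δω/(2π) = 159.2 Hz.

(a) f₀ = 1029 Hz  (b) Q = 6.468  (c) BW = 159.2 Hz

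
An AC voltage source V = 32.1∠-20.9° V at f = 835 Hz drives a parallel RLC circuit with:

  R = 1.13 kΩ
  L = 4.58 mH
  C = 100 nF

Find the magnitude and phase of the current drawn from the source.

Step 1 — Angular frequency: ω = 2π·f = 2π·835 = 5246 rad/s.
Step 2 — Component impedances:
  R: Z = R = 1130 Ω
  L: Z = jωL = j·5246·0.00458 = 0 + j24.03 Ω
  C: Z = 1/(jωC) = -j/(ω·C) = 0 - j1906 Ω
Step 3 — Parallel combination: 1/Z_total = 1/R + 1/L + 1/C; Z_total = 0.5238 + j24.32 Ω = 24.33∠88.8° Ω.
Step 4 — Source phasor: V = 32.1∠-20.9° V = 29.99 - j11.45 V.
Step 5 — Ohm's law: I = V / Z_total = (29.99 - j11.45) / (0.5238 + j24.32) = -0.444 - j1.242 A.
Step 6 — Convert to polar: |I| = 1.319 A, ∠I = -109.7°.

I = 1.319∠-109.7° A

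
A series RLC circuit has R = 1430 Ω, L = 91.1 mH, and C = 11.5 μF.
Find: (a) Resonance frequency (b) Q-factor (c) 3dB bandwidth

Step 1 — Resonance: ω₀ = 1/√(LC) = 1/√(0.0911·1.15e-05) = 977 rad/s.
Step 2 — f₀ = ω₀/(2π) = 155.5 Hz.
Step 3 — Series Q: Q = ω₀L/R = 977·0.0911/1430 = 0.06224.
Step 4 — Bandwidth: Δω = ω₀/Q = 1.57e+04 rad/s; BW = Δω/(2π) = 2498 Hz.

(a) f₀ = 155.5 Hz  (b) Q = 0.06224  (c) BW = 2498 Hz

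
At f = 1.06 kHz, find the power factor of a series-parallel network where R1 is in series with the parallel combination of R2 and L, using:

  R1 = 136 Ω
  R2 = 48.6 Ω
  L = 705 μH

Step 1 — Angular frequency: ω = 2π·f = 2π·1060 = 6660 rad/s.
Step 2 — Component impedances:
  R1: Z = R = 136 Ω
  R2: Z = R = 48.6 Ω
  L: Z = jωL = j·6660·0.000705 = 0 + j4.695 Ω
Step 3 — Parallel branch: R2 || L = 1/(1/R2 + 1/L) = 0.4494 + j4.652 Ω.
Step 4 — Series with R1: Z_total = R1 + (R2 || L) = 136.4 + j4.652 Ω = 136.5∠2.0° Ω.
Step 5 — Power factor: PF = cos(φ) = Re(Z)/|Z| = 136.45/136.53 = 0.9994.
Step 6 — Type: Im(Z) = 4.652 ⇒ lagging (phase φ = 2.0°).

PF = 0.9994 (lagging, φ = 2.0°)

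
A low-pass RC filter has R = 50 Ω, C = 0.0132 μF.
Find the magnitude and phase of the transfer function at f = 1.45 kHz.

Step 1 — Angular frequency: ω = 2π·1450 = 9111 rad/s.
Step 2 — Transfer function: H(jω) = 1/(1 + jωRC).
Step 3 — Denominator: 1 + jωRC = 1 + j·9111·50·1.32e-08 = 1 + j0.006013.
Step 4 — H = 1 - j0.006013.
Step 5 — Magnitude: |H| = 1 (-0.0 dB); phase: φ = -0.3°.

|H| = 1 (-0.0 dB), φ = -0.3°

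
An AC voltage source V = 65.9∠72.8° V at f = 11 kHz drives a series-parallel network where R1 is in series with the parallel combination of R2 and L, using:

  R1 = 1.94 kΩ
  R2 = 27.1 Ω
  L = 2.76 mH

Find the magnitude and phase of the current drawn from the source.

Step 1 — Angular frequency: ω = 2π·f = 2π·1.1e+04 = 6.912e+04 rad/s.
Step 2 — Component impedances:
  R1: Z = R = 1940 Ω
  R2: Z = R = 27.1 Ω
  L: Z = jωL = j·6.912e+04·0.00276 = 0 + j190.8 Ω
Step 3 — Parallel branch: R2 || L = 1/(1/R2 + 1/L) = 26.56 + j3.774 Ω.
Step 4 — Series with R1: Z_total = R1 + (R2 || L) = 1967 + j3.774 Ω = 1967∠0.1° Ω.
Step 5 — Source phasor: V = 65.9∠72.8° V = 19.49 + j62.95 V.
Step 6 — Ohm's law: I = V / Z_total = (19.49 + j62.95) / (1967 + j3.774) = 0.009971 + j0.03199 A.
Step 7 — Convert to polar: |I| = 0.03351 A, ∠I = 72.7°.

I = 0.03351∠72.7° A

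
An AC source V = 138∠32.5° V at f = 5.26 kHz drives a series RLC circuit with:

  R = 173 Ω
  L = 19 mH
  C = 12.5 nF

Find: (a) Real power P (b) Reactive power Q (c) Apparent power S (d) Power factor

Step 1 — Angular frequency: ω = 2π·f = 2π·5260 = 3.305e+04 rad/s.
Step 2 — Component impedances:
  R: Z = R = 173 Ω
  L: Z = jωL = j·3.305e+04·0.019 = 0 + j627.9 Ω
  C: Z = 1/(jωC) = -j/(ω·C) = 0 - j2421 Ω
Step 3 — Series combination: Z_total = R + L + C = 173 - j1793 Ω = 1801∠-84.5° Ω.
Step 4 — Source phasor: V = 138∠32.5° V = 116.4 + j74.15 V.
Step 5 — Current: I = V / Z = -0.03477 + j0.06828 A = 0.07662∠117.0° A.
Step 6 — Complex power: S = V·I* = 1.016 - j10.53 VA.
Step 7 — Real power: P = Re(S) = 1.016 W.
Step 8 — Reactive power: Q = Im(S) = -10.53 VAR.
Step 9 — Apparent power: |S| = 10.57 VA.
Step 10 — Power factor: PF = P/|S| = 0.09606 (leading).

(a) P = 1.016 W  (b) Q = -10.53 VAR  (c) S = 10.57 VA  (d) PF = 0.09606 (leading)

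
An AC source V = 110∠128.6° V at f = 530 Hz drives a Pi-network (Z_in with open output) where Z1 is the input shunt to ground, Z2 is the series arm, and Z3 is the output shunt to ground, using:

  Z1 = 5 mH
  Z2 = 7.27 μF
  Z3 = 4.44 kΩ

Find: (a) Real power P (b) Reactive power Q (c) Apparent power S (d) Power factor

Step 1 — Angular frequency: ω = 2π·f = 2π·530 = 3330 rad/s.
Step 2 — Component impedances:
  Z1: Z = jωL = j·3330·0.005 = 0 + j16.65 Ω
  Z2: Z = 1/(jωC) = -j/(ω·C) = 0 - j41.31 Ω
  Z3: Z = R = 4440 Ω
Step 3 — With open output, the series arm Z2 and the output shunt Z3 appear in series to ground: Z2 + Z3 = 4440 - j41.31 Ω.
Step 4 — Parallel with input shunt Z1: Z_in = Z1 || (Z2 + Z3) = 0.06244 + j16.65 Ω = 16.65∠89.8° Ω.
Step 5 — Source phasor: V = 110∠128.6° V = -68.63 + j85.97 V.
Step 6 — Current: I = V / Z = 5.147 + j4.141 A = 6.606∠38.8° A.
Step 7 — Complex power: S = V·I* = 2.725 + j726.7 VA.
Step 8 — Real power: P = Re(S) = 2.725 W.
Step 9 — Reactive power: Q = Im(S) = 726.7 VAR.
Step 10 — Apparent power: |S| = 726.7 VA.
Step 11 — Power factor: PF = P/|S| = 0.00375 (lagging).

(a) P = 2.725 W  (b) Q = 726.7 VAR  (c) S = 726.7 VA  (d) PF = 0.00375 (lagging)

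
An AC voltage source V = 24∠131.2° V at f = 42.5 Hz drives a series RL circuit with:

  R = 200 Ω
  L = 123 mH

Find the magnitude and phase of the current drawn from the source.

Step 1 — Angular frequency: ω = 2π·f = 2π·42.5 = 267 rad/s.
Step 2 — Component impedances:
  R: Z = R = 200 Ω
  L: Z = jωL = j·267·0.123 = 0 + j32.85 Ω
Step 3 — Series combination: Z_total = R + L = 200 + j32.85 Ω = 202.7∠9.3° Ω.
Step 4 — Source phasor: V = 24∠131.2° V = -15.81 + j18.06 V.
Step 5 — Ohm's law: I = V / Z_total = (-15.81 + j18.06) / (200 + j32.85) = -0.06253 + j0.1006 A.
Step 6 — Convert to polar: |I| = 0.1184 A, ∠I = 121.9°.

I = 0.1184∠121.9° A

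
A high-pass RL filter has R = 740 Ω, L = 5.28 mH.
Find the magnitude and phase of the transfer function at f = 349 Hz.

Step 1 — Angular frequency: ω = 2π·349 = 2193 rad/s.
Step 2 — Transfer function: H(jω) = jωL/(R + jωL).
Step 3 — Numerator jωL = j·11.58; denominator R + jωL = 740 + j11.58.
Step 4 — H = 0.0002447 + j0.01564.
Step 5 — Magnitude: |H| = 0.01564 (-36.1 dB); phase: φ = 89.1°.

|H| = 0.01564 (-36.1 dB), φ = 89.1°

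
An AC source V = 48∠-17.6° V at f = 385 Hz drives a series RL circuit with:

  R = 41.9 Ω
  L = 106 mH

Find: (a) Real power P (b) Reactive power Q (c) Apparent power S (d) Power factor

Step 1 — Angular frequency: ω = 2π·f = 2π·385 = 2419 rad/s.
Step 2 — Component impedances:
  R: Z = R = 41.9 Ω
  L: Z = jωL = j·2419·0.106 = 0 + j256.4 Ω
Step 3 — Series combination: Z_total = R + L = 41.9 + j256.4 Ω = 259.8∠80.7° Ω.
Step 4 — Source phasor: V = 48∠-17.6° V = 45.75 - j14.51 V.
Step 5 — Current: I = V / Z = -0.02673 - j0.1828 A = 0.1847∠-98.3° A.
Step 6 — Complex power: S = V·I* = 1.43 + j8.752 VA.
Step 7 — Real power: P = Re(S) = 1.43 W.
Step 8 — Reactive power: Q = Im(S) = 8.752 VAR.
Step 9 — Apparent power: |S| = 8.868 VA.
Step 10 — Power factor: PF = P/|S| = 0.1613 (lagging).

(a) P = 1.43 W  (b) Q = 8.752 VAR  (c) S = 8.868 VA  (d) PF = 0.1613 (lagging)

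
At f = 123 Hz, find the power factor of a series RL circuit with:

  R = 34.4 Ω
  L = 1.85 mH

Step 1 — Angular frequency: ω = 2π·f = 2π·123 = 772.8 rad/s.
Step 2 — Component impedances:
  R: Z = R = 34.4 Ω
  L: Z = jωL = j·772.8·0.00185 = 0 + j1.43 Ω
Step 3 — Series combination: Z_total = R + L = 34.4 + j1.43 Ω = 34.43∠2.4° Ω.
Step 4 — Power factor: PF = cos(φ) = Re(Z)/|Z| = 34.4/34.43 = 0.9991.
Step 5 — Type: Im(Z) = 1.43 ⇒ lagging (phase φ = 2.4°).

PF = 0.9991 (lagging, φ = 2.4°)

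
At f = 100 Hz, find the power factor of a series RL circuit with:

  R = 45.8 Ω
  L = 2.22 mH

Step 1 — Angular frequency: ω = 2π·f = 2π·100 = 628.3 rad/s.
Step 2 — Component impedances:
  R: Z = R = 45.8 Ω
  L: Z = jωL = j·628.3·0.00222 = 0 + j1.395 Ω
Step 3 — Series combination: Z_total = R + L = 45.8 + j1.395 Ω = 45.82∠1.7° Ω.
Step 4 — Power factor: PF = cos(φ) = Re(Z)/|Z| = 45.8/45.821 = 0.9995.
Step 5 — Type: Im(Z) = 1.395 ⇒ lagging (phase φ = 1.7°).

PF = 0.9995 (lagging, φ = 1.7°)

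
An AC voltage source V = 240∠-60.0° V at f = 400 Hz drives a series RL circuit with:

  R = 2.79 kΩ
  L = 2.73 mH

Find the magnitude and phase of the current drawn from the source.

Step 1 — Angular frequency: ω = 2π·f = 2π·400 = 2513 rad/s.
Step 2 — Component impedances:
  R: Z = R = 2790 Ω
  L: Z = jωL = j·2513·0.00273 = 0 + j6.861 Ω
Step 3 — Series combination: Z_total = R + L = 2790 + j6.861 Ω = 2790∠0.1° Ω.
Step 4 — Source phasor: V = 240∠-60.0° V = 120 - j207.8 V.
Step 5 — Ohm's law: I = V / Z_total = (120 - j207.8) / (2790 + j6.861) = 0.04283 - j0.0746 A.
Step 6 — Convert to polar: |I| = 0.08602 A, ∠I = -60.1°.

I = 0.08602∠-60.1° A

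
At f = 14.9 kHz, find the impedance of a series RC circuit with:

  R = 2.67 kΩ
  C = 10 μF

Step 1 — Angular frequency: ω = 2π·f = 2π·1.49e+04 = 9.362e+04 rad/s.
Step 2 — Component impedances:
  R: Z = R = 2670 Ω
  C: Z = 1/(jωC) = -j/(ω·C) = 0 - j1.068 Ω
Step 3 — Series combination: Z_total = R + C = 2670 - j1.068 Ω = 2670∠-0.0° Ω.

Z = 2670 - j1.068 Ω = 2670∠-0.0° Ω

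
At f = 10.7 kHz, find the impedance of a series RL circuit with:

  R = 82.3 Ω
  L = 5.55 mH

Step 1 — Angular frequency: ω = 2π·f = 2π·1.07e+04 = 6.723e+04 rad/s.
Step 2 — Component impedances:
  R: Z = R = 82.3 Ω
  L: Z = jωL = j·6.723e+04·0.00555 = 0 + j373.1 Ω
Step 3 — Series combination: Z_total = R + L = 82.3 + j373.1 Ω = 382.1∠77.6° Ω.

Z = 82.3 + j373.1 Ω = 382.1∠77.6° Ω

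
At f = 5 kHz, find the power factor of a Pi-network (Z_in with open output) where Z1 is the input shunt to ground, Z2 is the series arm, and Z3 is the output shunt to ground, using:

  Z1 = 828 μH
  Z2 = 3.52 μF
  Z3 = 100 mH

Step 1 — Angular frequency: ω = 2π·f = 2π·5000 = 3.142e+04 rad/s.
Step 2 — Component impedances:
  Z1: Z = jωL = j·3.142e+04·0.000828 = 0 + j26.01 Ω
  Z2: Z = 1/(jωC) = -j/(ω·C) = 0 - j9.043 Ω
  Z3: Z = jωL = j·3.142e+04·0.1 = 0 + j3142 Ω
Step 3 — With open output, the series arm Z2 and the output shunt Z3 appear in series to ground: Z2 + Z3 = 0 + j3133 Ω.
Step 4 — Parallel with input shunt Z1: Z_in = Z1 || (Z2 + Z3) = 0 + j25.8 Ω = 25.8∠90.0° Ω.
Step 5 — Power factor: PF = cos(φ) = Re(Z)/|Z| = -0/25.8 = -0.
Step 6 — Type: Im(Z) = 25.8 ⇒ lagging (phase φ = 90.0°).

PF = -0 (lagging, φ = 90.0°)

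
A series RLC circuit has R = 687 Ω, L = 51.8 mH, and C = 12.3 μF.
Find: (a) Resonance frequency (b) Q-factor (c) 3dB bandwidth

Step 1 — Resonance: ω₀ = 1/√(LC) = 1/√(0.0518·1.23e-05) = 1253 rad/s.
Step 2 — f₀ = ω₀/(2π) = 199.4 Hz.
Step 3 — Series Q: Q = ω₀L/R = 1253·0.0518/687 = 0.09446.
Step 4 — Bandwidth: Δω = ω₀/Q = 1.326e+04 rad/s; BW = Δω/(2π) = 2111 Hz.

(a) f₀ = 199.4 Hz  (b) Q = 0.09446  (c) BW = 2111 Hz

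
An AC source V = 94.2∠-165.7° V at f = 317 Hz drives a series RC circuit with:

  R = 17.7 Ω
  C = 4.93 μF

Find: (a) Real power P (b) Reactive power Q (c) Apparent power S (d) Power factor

Step 1 — Angular frequency: ω = 2π·f = 2π·317 = 1992 rad/s.
Step 2 — Component impedances:
  R: Z = R = 17.7 Ω
  C: Z = 1/(jωC) = -j/(ω·C) = 0 - j101.8 Ω
Step 3 — Series combination: Z_total = R + C = 17.7 - j101.8 Ω = 103.4∠-80.1° Ω.
Step 4 — Source phasor: V = 94.2∠-165.7° V = -91.28 - j23.27 V.
Step 5 — Current: I = V / Z = 0.07055 - j0.9086 A = 0.9113∠-85.6° A.
Step 6 — Complex power: S = V·I* = 14.7 - j84.58 VA.
Step 7 — Real power: P = Re(S) = 14.7 W.
Step 8 — Reactive power: Q = Im(S) = -84.58 VAR.
Step 9 — Apparent power: |S| = 85.85 VA.
Step 10 — Power factor: PF = P/|S| = 0.1712 (leading).

(a) P = 14.7 W  (b) Q = -84.58 VAR  (c) S = 85.85 VA  (d) PF = 0.1712 (leading)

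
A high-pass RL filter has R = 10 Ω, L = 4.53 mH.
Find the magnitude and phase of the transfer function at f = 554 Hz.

Step 1 — Angular frequency: ω = 2π·554 = 3481 rad/s.
Step 2 — Transfer function: H(jω) = jωL/(R + jωL).
Step 3 — Numerator jωL = j·15.77; denominator R + jωL = 10 + j15.77.
Step 4 — H = 0.7132 + j0.4523.
Step 5 — Magnitude: |H| = 0.8445 (-1.5 dB); phase: φ = 32.4°.

|H| = 0.8445 (-1.5 dB), φ = 32.4°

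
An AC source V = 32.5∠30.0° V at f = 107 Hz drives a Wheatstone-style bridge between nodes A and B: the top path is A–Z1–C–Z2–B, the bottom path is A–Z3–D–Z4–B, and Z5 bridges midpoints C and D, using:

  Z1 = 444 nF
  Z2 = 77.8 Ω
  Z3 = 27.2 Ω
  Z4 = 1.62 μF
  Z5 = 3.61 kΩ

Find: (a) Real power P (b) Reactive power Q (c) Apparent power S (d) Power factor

Step 1 — Angular frequency: ω = 2π·f = 2π·107 = 672.3 rad/s.
Step 2 — Component impedances:
  Z1: Z = 1/(jωC) = -j/(ω·C) = 0 - j3350 Ω
  Z2: Z = R = 77.8 Ω
  Z3: Z = R = 27.2 Ω
  Z4: Z = 1/(jωC) = -j/(ω·C) = 0 - j918.2 Ω
  Z5: Z = R = 3610 Ω
Step 3 — Bridge requires nodal analysis (the Z5 bridge couples midpoints C and D, so the two paths cannot be reduced to a simple series/parallel combination). Setting node B to ground and injecting 1 A at node A, the 3-node admittance system at A, C, D solves to V_A = Z_AB = 158.2 - j700.5 Ω = 718.1∠-77.3° Ω.
Step 4 — Source phasor: V = 32.5∠30.0° V = 28.15 + j16.25 V.
Step 5 — Current: I = V / Z = -0.01344 + j0.04322 A = 0.04526∠107.3° A.
Step 6 — Complex power: S = V·I* = 0.3241 - j1.435 VA.
Step 7 — Real power: P = Re(S) = 0.3241 W.
Step 8 — Reactive power: Q = Im(S) = -1.435 VAR.
Step 9 — Apparent power: |S| = 1.471 VA.
Step 10 — Power factor: PF = P/|S| = 0.2204 (leading).

(a) P = 0.3241 W  (b) Q = -1.435 VAR  (c) S = 1.471 VA  (d) PF = 0.2204 (leading)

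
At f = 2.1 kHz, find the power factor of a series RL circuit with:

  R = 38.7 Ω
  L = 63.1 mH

Step 1 — Angular frequency: ω = 2π·f = 2π·2100 = 1.319e+04 rad/s.
Step 2 — Component impedances:
  R: Z = R = 38.7 Ω
  L: Z = jωL = j·1.319e+04·0.0631 = 0 + j832.6 Ω
Step 3 — Series combination: Z_total = R + L = 38.7 + j832.6 Ω = 833.5∠87.3° Ω.
Step 4 — Power factor: PF = cos(φ) = Re(Z)/|Z| = 38.7/833.5 = 0.04643.
Step 5 — Type: Im(Z) = 832.6 ⇒ lagging (phase φ = 87.3°).

PF = 0.04643 (lagging, φ = 87.3°)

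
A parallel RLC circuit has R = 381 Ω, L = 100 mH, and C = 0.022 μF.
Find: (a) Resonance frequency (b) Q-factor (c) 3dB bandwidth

Step 1 — Resonance: ω₀ = 1/√(LC) = 1/√(0.1·2.2e-08) = 2.132e+04 rad/s.
Step 2 — f₀ = ω₀/(2π) = 3393 Hz.
Step 3 — Parallel Q: Q = R/(ω₀L) = 381/(2.132e+04·0.1) = 0.1787.
Step 4 — Bandwidth: Δω = ω₀/Q = 1.193e+05 rad/s; BW = Δω/(2π) = 1.899e+04 Hz.

(a) f₀ = 3393 Hz  (b) Q = 0.1787  (c) BW = 1.899e+04 Hz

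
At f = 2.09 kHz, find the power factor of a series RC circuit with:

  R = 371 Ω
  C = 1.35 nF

Step 1 — Angular frequency: ω = 2π·f = 2π·2090 = 1.313e+04 rad/s.
Step 2 — Component impedances:
  R: Z = R = 371 Ω
  C: Z = 1/(jωC) = -j/(ω·C) = 0 - j5.641e+04 Ω
Step 3 — Series combination: Z_total = R + C = 371 - j5.641e+04 Ω = 5.641e+04∠-89.6° Ω.
Step 4 — Power factor: PF = cos(φ) = Re(Z)/|Z| = 371/5.641e+04 = 0.006577.
Step 5 — Type: Im(Z) = -5.641e+04 ⇒ leading (phase φ = -89.6°).

PF = 0.006577 (leading, φ = -89.6°)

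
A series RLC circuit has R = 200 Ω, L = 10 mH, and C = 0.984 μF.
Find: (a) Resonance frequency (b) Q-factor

Step 1 — Resonance condition Im(Z)=0 gives ω₀ = 1/√(LC).
Step 2 — ω₀ = 1/√(0.01·9.84e-07) = 1.008e+04 rad/s.
Step 3 — f₀ = ω₀/(2π) = 1604 Hz.
Step 4 — Series Q: Q = ω₀L/R = 1.008e+04·0.01/200 = 0.504.

(a) f₀ = 1604 Hz  (b) Q = 0.504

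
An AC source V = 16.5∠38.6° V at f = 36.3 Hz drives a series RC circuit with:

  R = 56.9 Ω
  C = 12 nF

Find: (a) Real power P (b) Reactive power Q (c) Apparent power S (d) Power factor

Step 1 — Angular frequency: ω = 2π·f = 2π·36.3 = 228.1 rad/s.
Step 2 — Component impedances:
  R: Z = R = 56.9 Ω
  C: Z = 1/(jωC) = -j/(ω·C) = 0 - j3.654e+05 Ω
Step 3 — Series combination: Z_total = R + C = 56.9 - j3.654e+05 Ω = 3.654e+05∠-90.0° Ω.
Step 4 — Source phasor: V = 16.5∠38.6° V = 12.9 + j10.29 V.
Step 5 — Current: I = V / Z = -2.817e-05 + j3.53e-05 A = 4.516e-05∠128.6° A.
Step 6 — Complex power: S = V·I* = 1.16e-07 - j0.0007451 VA.
Step 7 — Real power: P = Re(S) = 1.16e-07 W.
Step 8 — Reactive power: Q = Im(S) = -0.0007451 VAR.
Step 9 — Apparent power: |S| = 0.0007451 VA.
Step 10 — Power factor: PF = P/|S| = 0.0001557 (leading).

(a) P = 1.16e-07 W  (b) Q = -0.0007451 VAR  (c) S = 0.0007451 VA  (d) PF = 0.0001557 (leading)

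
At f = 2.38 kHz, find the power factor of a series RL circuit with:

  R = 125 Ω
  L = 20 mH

Step 1 — Angular frequency: ω = 2π·f = 2π·2380 = 1.495e+04 rad/s.
Step 2 — Component impedances:
  R: Z = R = 125 Ω
  L: Z = jωL = j·1.495e+04·0.02 = 0 + j299.1 Ω
Step 3 — Series combination: Z_total = R + L = 125 + j299.1 Ω = 324.2∠67.3° Ω.
Step 4 — Power factor: PF = cos(φ) = Re(Z)/|Z| = 125/324.2 = 0.3856.
Step 5 — Type: Im(Z) = 299.1 ⇒ lagging (phase φ = 67.3°).

PF = 0.3856 (lagging, φ = 67.3°)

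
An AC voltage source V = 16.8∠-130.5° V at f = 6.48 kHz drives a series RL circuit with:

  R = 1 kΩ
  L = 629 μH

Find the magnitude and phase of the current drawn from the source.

Step 1 — Angular frequency: ω = 2π·f = 2π·6480 = 4.072e+04 rad/s.
Step 2 — Component impedances:
  R: Z = R = 1000 Ω
  L: Z = jωL = j·4.072e+04·0.000629 = 0 + j25.61 Ω
Step 3 — Series combination: Z_total = R + L = 1000 + j25.61 Ω = 1000∠1.5° Ω.
Step 4 — Source phasor: V = 16.8∠-130.5° V = -10.91 - j12.77 V.
Step 5 — Ohm's law: I = V / Z_total = (-10.91 - j12.77) / (1000 + j25.61) = -0.01123 - j0.01249 A.
Step 6 — Convert to polar: |I| = 0.01679 A, ∠I = -132.0°.

I = 0.01679∠-132.0° A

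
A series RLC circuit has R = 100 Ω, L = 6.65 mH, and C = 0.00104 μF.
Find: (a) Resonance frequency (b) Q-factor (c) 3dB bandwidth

Step 1 — Resonance condition Im(Z)=0 gives ω₀ = 1/√(LC).
Step 2 — ω₀ = 1/√(0.00665·1.04e-09) = 3.803e+05 rad/s.
Step 3 — f₀ = ω₀/(2π) = 6.052e+04 Hz.
Step 4 — Series Q: Q = ω₀L/R = 3.803e+05·0.00665/100 = 25.29.
Step 5 — 3dB bandwidth: Δω = ω₀/Q = 1.504e+04 rad/s; BW = Δω/(2π) = 2393 Hz.

(a) f₀ = 6.052e+04 Hz  (b) Q = 25.29  (c) BW = 2393 Hz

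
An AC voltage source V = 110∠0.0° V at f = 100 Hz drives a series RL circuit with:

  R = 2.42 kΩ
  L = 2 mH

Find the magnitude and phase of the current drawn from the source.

Step 1 — Angular frequency: ω = 2π·f = 2π·100 = 628.3 rad/s.
Step 2 — Component impedances:
  R: Z = R = 2420 Ω
  L: Z = jωL = j·628.3·0.002 = 0 + j1.257 Ω
Step 3 — Series combination: Z_total = R + L = 2420 + j1.257 Ω = 2420∠0.0° Ω.
Step 4 — Source phasor: V = 110∠0.0° V = 110 V.
Step 5 — Ohm's law: I = V / Z_total = (110) / (2420 + j1.257) = 0.04545 - j2.36e-05 A.
Step 6 — Convert to polar: |I| = 0.04545 A, ∠I = -0.0°.

I = 0.04545∠-0.0° A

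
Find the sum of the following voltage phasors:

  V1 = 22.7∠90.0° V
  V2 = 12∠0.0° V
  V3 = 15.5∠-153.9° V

Step 1 — Convert each phasor to rectangular form:
  V1 = 22.7·(cos(90.0°) + j·sin(90.0°)) = 0 + j22.7 V
  V2 = 12·(cos(0.0°) + j·sin(0.0°)) = 12 V
  V3 = 15.5·(cos(-153.9°) + j·sin(-153.9°)) = -13.92 - j6.819 V
Step 2 — Sum components: V_total = -1.919 + j15.88 V.
Step 3 — Convert to polar: |V_total| = 16 V, ∠V_total = 96.9°.

V_total = 16∠96.9° V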